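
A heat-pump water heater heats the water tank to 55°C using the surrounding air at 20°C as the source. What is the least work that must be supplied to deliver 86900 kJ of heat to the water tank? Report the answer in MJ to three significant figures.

In absolute terms T_C = 293.15 K and T_H = 328.15 K, so ΔT = 35.00 K.
The reversible limit is COP_HP = T_H/ΔT = 9.376, so W_min = Q_H/COP = Q_H·ΔT/T_H.
W_min = 86900 × 35.00/328.15 = 9269 kJ = 9.269 MJ.

9.27 MJ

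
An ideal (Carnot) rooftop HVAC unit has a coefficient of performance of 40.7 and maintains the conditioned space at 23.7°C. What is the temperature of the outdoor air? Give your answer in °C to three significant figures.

COP_R = T_C/(T_H − T_C) gives T_H − T_C = T_C/COP.
With T_C = 296.85 K, T_H = 296.85 × (1 + 1/40.7) = 304.14 K.
Converting, 304.14 K = 30.99°C.

31.0 °C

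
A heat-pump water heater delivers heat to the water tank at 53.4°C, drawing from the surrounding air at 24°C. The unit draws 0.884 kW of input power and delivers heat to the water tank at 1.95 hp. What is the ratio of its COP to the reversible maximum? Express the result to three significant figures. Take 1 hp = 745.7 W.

0.148

Converting, Q̇_H = 1.950 hp = 1.454 kW, so COP_actual = Q̇_H/Ẇ = 1.454/0.8840 = 1.645.
In absolute terms T_C = 297.15 K and T_H = 326.55 K, so ΔT = 29.40 K.
COP_Carnot = T_H/ΔT = 326.55/29.40 = 11.11.
η_II = COP_actual/COP_Carnot = 1.645/11.11 = 0.1481.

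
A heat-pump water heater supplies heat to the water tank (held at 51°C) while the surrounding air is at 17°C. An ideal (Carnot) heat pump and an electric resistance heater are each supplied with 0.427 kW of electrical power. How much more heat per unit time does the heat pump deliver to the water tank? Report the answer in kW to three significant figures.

In absolute terms T_C = 290.15 K and T_H = 324.15 K, so ΔT = 34.00 K.
COP_Carnot = T_H/ΔT = 324.15/34.00 = 9.534.
The heat pump delivers Q̇_H = COP × Ẇ = 4.071 kW; the resistance heater delivers Ẇ = 0.4270 kW.
Extra = (COP − 1)·Ẇ = 3.644 kW.

3.64 kW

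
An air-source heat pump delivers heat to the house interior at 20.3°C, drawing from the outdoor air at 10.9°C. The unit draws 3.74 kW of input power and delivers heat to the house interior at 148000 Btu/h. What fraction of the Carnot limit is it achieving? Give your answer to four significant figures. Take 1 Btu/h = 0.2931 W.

Converting, Q̇_H = 148000 Btu/h = 43.38 kW, so COP_actual = Q̇_H/Ẇ = 43.38/3.740 = 11.60.
In absolute terms T_C = 284.05 K and T_H = 293.45 K, so ΔT = 9.400 K.
COP_Carnot = T_H/ΔT = 293.45/9.400 = 31.22.
η_II = COP_actual/COP_Carnot = 11.60/31.22 = 0.3715.

0.3715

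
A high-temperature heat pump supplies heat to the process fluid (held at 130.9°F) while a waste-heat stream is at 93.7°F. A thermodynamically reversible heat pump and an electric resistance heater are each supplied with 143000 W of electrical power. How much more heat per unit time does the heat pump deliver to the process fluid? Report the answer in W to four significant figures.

In absolute terms T_C = 307.43 K and T_H = 328.09 K, so ΔT = 20.67 K.
COP_Carnot = T_H/ΔT = 328.09/20.67 = 15.88.
The heat pump delivers Q̇_H = COP × Ẇ = 2270000 W; the resistance heater delivers Ẇ = 143000 W.
Extra = (COP − 1)·Ẇ = 2127000 W.

2127000 W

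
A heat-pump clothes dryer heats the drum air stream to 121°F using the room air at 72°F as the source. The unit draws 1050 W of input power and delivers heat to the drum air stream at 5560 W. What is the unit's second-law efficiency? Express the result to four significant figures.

0.4468

COP_actual = Q̇_H/Ẇ = 5560/1050 = 5.295.
In absolute terms T_C = 295.37 K and T_H = 322.59 K, so ΔT = 27.22 K.
COP_Carnot = T_H/ΔT = 322.59/27.22 = 11.85.
η_II = COP_actual/COP_Carnot = 5.295/11.85 = 0.4468.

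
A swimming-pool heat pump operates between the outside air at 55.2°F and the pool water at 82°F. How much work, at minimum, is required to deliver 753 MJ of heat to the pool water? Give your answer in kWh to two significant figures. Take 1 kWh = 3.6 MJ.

10 kWh

In absolute terms T_C = 286.04 K and T_H = 300.93 K, so ΔT = 14.89 K.
The reversible limit is COP_HP = T_H/ΔT = 20.21, so W_min = Q_H/COP = Q_H·ΔT/T_H.
W_min = 753.0 × 14.89/300.93 = 37.26 MJ = 10.35 kWh.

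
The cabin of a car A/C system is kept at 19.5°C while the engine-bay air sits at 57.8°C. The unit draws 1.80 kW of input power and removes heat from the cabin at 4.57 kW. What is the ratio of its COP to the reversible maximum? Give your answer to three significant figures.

0.332

COP_actual = Q̇_C/Ẇ = 4.570/1.800 = 2.539.
In absolute terms T_C = 292.65 K and T_H = 330.95 K, so ΔT = 38.30 K.
COP_Carnot = T_C/ΔT = 292.65/38.30 = 7.641.
η_II = COP_actual/COP_Carnot = 2.539/7.641 = 0.3323.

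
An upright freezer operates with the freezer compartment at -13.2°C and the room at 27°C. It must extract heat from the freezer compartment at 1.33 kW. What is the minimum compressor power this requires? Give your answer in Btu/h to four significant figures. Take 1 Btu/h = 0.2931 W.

701.7 Btu/h

In absolute terms T_C = 259.95 K and T_H = 300.15 K, so ΔT = 40.20 K.
COP_Carnot = T_C/ΔT = 259.95/40.20 = 6.466.
Ẇ_min = Q̇/COP_Carnot = 1.330/6.466 = 0.2057 kW = 701.7 Btu/h.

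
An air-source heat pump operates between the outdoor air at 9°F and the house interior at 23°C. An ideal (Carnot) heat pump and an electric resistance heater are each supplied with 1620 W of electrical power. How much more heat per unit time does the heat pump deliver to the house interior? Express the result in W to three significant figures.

11800 W

In absolute terms T_C = 260.37 K and T_H = 296.15 K, so ΔT = 35.78 K.
COP_Carnot = T_H/ΔT = 296.15/35.78 = 8.277.
The heat pump delivers Q̇_H = COP × Ẇ = 13410 W; the resistance heater delivers Ẇ = 1620 W.
Extra = (COP − 1)·Ẇ = 11790 W.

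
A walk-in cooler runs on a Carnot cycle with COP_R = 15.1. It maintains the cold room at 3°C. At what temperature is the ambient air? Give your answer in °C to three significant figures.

COP_R = T_C/(T_H − T_C) gives T_H − T_C = T_C/COP.
With T_C = 276.15 K, T_H = 276.15 × (1 + 1/15.1) = 294.44 K.
Converting, 294.44 K = 21.29°C.

21.3 °C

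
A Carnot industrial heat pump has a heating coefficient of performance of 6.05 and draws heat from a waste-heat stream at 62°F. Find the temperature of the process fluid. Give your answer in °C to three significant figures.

COP_HP = T_H/(T_H − T_C) rearranges to T_H = COP·T_C/(COP − 1).
With T_C = 289.82 K, T_H = 6.05 × 289.82/5.050 = 347.21 K.
Converting, 347.21 K = 74.06°C.

74.1 °C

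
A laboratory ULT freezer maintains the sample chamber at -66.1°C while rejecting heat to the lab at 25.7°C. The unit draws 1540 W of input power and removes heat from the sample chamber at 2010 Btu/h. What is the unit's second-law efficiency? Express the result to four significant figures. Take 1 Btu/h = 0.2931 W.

Converting, Q̇_C = 2010 Btu/h = 589.1 W, so COP_actual = Q̇_C/Ẇ = 589.1/1540 = 0.3826.
In absolute terms T_C = 207.05 K and T_H = 298.85 K, so ΔT = 91.80 K.
COP_Carnot = T_C/ΔT = 207.05/91.80 = 2.255.
η_II = COP_actual/COP_Carnot = 0.3826/2.255 = 0.1696.

0.1696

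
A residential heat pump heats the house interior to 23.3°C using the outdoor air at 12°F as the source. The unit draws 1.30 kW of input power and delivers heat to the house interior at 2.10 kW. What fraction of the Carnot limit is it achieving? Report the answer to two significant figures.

0.19

COP_actual = Q̇_H/Ẇ = 2.100/1.300 = 1.615.
In absolute terms T_C = 262.04 K and T_H = 296.45 K, so ΔT = 34.41 K.
COP_Carnot = T_H/ΔT = 296.45/34.41 = 8.615.
η_II = COP_actual/COP_Carnot = 1.615/8.615 = 0.1875.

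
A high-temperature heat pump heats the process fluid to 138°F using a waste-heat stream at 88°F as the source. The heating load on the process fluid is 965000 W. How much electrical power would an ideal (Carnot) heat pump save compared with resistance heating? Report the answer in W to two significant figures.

880000 W

In absolute terms T_C = 304.26 K and T_H = 332.04 K, so ΔT = 27.78 K.
COP_Carnot = T_H/ΔT = 332.04/27.78 = 11.95.
Resistance heating needs Ẇ_res = Q̇_H = 965000 W; the reversible heat pump needs only Ẇ_hp = Q̇_H/COP = 80730 W.
Saving = 965000 − 80730 = 884300 W.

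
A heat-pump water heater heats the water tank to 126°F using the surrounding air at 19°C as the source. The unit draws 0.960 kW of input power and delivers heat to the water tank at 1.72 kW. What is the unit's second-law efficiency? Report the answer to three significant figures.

COP_actual = Q̇_H/Ẇ = 1.720/0.9600 = 1.792.
In absolute terms T_C = 292.15 K and T_H = 325.37 K, so ΔT = 33.22 K.
COP_Carnot = T_H/ΔT = 325.37/33.22 = 9.794.
η_II = COP_actual/COP_Carnot = 1.792/9.794 = 0.1829.

0.183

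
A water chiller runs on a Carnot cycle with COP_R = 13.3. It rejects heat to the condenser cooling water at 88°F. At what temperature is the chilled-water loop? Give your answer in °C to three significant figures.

9.83 °C

For a Carnot refrigerator COP_R = T_C/(T_H − T_C), so T_C = COP·T_H/(1 + COP).
With T_H = 304.26 K, T_C = 13.3 × 304.26/14.30 = 282.98 K.
Converting, 282.98 K = 9.83°C.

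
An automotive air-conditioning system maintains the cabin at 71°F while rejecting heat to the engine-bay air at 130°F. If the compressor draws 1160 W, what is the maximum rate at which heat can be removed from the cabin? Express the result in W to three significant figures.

10400 W

In absolute terms T_C = 294.82 K and T_H = 327.59 K, so ΔT = 32.78 K.
COP_Carnot = T_C/ΔT = 294.82/32.78 = 8.994.
Q̇_max = COP_Carnot × Ẇ = 8.994 × 1160 W = 10430 W.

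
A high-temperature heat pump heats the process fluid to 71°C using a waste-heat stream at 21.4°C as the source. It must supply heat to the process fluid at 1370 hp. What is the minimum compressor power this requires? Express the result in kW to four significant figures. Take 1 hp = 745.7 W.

In absolute terms T_C = 294.55 K and T_H = 344.15 K, so ΔT = 49.60 K.
COP_Carnot = T_H/ΔT = 344.15/49.60 = 6.939.
Ẇ_min = Q̇/COP_Carnot = 1370/6.939 = 197.4 hp = 147.2 kW.

147.2 kW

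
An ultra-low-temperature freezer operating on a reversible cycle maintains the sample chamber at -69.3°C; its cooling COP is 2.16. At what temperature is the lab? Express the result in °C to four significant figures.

COP_R = T_C/(T_H − T_C) gives T_H − T_C = T_C/COP.
With T_C = 203.85 K, T_H = 203.85 × (1 + 1/2.16) = 298.22 K.
Converting, 298.22 K = 25.07°C.

25.08 °C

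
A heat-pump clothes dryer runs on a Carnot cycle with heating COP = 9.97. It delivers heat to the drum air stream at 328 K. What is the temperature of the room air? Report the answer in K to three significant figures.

295 K

COP_HP = T_H/(T_H − T_C) gives T_H − T_C = T_H/COP.
With T_H = 328.00 K, T_C = 328.00 × (1 − 1/9.97) = 295.10 K.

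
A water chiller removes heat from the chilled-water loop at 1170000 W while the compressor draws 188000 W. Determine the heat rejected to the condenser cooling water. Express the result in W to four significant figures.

1358000 W

For a cyclic device the first law requires Q̇_H = Q̇_C + Ẇ.
Q̇_H = Q̇_C + Ẇ = 1358000 W.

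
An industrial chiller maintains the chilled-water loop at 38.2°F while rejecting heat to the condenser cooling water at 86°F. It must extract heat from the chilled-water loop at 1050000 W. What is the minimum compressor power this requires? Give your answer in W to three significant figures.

In absolute terms T_C = 276.59 K and T_H = 303.15 K, so ΔT = 26.56 K.
COP_Carnot = T_C/ΔT = 276.59/26.56 = 10.42.
Ẇ_min = Q̇/COP_Carnot = 1050000/10.42 = 100800 W.

101000 W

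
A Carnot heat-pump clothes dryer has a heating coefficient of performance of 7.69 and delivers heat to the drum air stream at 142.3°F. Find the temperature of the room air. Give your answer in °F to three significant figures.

COP_HP = T_H/(T_H − T_C) gives T_H − T_C = T_H/COP.
With T_H = 334.43 K, T_C = 334.43 × (1 − 1/7.69) = 290.94 K.
Converting, 290.94 K = 64.02°F.

64.0 °F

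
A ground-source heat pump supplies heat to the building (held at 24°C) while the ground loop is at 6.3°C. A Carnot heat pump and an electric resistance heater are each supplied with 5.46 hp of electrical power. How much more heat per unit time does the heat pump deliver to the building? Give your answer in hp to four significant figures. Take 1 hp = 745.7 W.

In absolute terms T_C = 279.45 K and T_H = 297.15 K, so ΔT = 17.70 K.
COP_Carnot = T_H/ΔT = 297.15/17.70 = 16.79.
The heat pump delivers Q̇_H = COP × Ẇ = 91.66 hp; the resistance heater delivers Ẇ = 5.460 hp.
Extra = (COP − 1)·Ẇ = 86.20 hp.

86.20 hp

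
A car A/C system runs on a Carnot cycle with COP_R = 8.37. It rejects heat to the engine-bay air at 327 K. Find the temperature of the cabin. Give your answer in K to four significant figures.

For a Carnot refrigerator COP_R = T_C/(T_H − T_C), so T_C = COP·T_H/(1 + COP).
With T_H = 327.00 K, T_C = 8.37 × 327.00/9.370 = 292.10 K.

292.1 K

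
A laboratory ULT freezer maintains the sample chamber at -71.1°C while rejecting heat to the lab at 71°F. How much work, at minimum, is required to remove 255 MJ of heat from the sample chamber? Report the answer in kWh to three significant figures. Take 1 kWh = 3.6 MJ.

32.5 kWh

In absolute terms T_C = 202.05 K and T_H = 294.82 K, so ΔT = 92.77 K.
The reversible limit is COP_R = T_C/ΔT = 2.178, so W_min = Q_C/COP = Q_C·ΔT/T_C.
W_min = 255.0 × 92.77/202.05 = 117.1 MJ = 32.52 kWh.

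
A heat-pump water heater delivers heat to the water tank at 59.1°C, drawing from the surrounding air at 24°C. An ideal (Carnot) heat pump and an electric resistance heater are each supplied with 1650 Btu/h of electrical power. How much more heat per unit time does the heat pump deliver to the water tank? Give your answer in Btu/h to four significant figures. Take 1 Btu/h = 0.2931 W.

In absolute terms T_C = 297.15 K and T_H = 332.25 K, so ΔT = 35.10 K.
COP_Carnot = T_H/ΔT = 332.25/35.10 = 9.466.
The heat pump delivers Q̇_H = COP × Ẇ = 15620 Btu/h; the resistance heater delivers Ẇ = 1650 Btu/h.
Extra = (COP − 1)·Ẇ = 13970 Btu/h.

13970 Btu/h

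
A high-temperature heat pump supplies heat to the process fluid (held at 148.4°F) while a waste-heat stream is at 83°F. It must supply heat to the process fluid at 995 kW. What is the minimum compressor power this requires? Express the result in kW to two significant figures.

In absolute terms T_C = 301.48 K and T_H = 337.82 K, so ΔT = 36.33 K.
COP_Carnot = T_H/ΔT = 337.82/36.33 = 9.298.
Ẇ_min = Q̇/COP_Carnot = 995.0/9.298 = 107.0 kW.

110 kW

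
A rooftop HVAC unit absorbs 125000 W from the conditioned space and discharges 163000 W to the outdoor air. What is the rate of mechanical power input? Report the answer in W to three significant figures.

For a cyclic device the first law requires Q̇_H = Q̇_C + Ẇ.
Ẇ = Q̇_H − Q̇_C = 38000 W.

38000 W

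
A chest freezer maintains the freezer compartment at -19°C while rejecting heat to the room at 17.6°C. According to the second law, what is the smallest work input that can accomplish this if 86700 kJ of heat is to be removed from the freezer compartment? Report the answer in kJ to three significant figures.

In absolute terms T_C = 254.15 K and T_H = 290.75 K, so ΔT = 36.60 K.
The reversible limit is COP_R = T_C/ΔT = 6.944, so W_min = Q_C/COP = Q_C·ΔT/T_C.
W_min = 86700 × 36.60/254.15 = 12490 kJ.

12500 kJ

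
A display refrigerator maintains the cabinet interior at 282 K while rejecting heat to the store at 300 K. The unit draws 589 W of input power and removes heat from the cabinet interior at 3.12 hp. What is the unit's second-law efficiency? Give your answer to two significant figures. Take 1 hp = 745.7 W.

0.25

Converting, Q̇_C = 3.120 hp = 2327 W, so COP_actual = Q̇_C/Ẇ = 2327/589.0 = 3.950.
The reservoir spacing is ΔT = 300 − 282 = 18.00 K.
COP_Carnot = T_C/ΔT = 282.00/18.00 = 15.67.
η_II = COP_actual/COP_Carnot = 3.950/15.67 = 0.2521.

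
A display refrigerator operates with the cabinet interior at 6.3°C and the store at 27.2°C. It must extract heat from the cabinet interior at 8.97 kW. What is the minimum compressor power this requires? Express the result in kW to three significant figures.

In absolute terms T_C = 279.45 K and T_H = 300.35 K, so ΔT = 20.90 K.
COP_Carnot = T_C/ΔT = 279.45/20.90 = 13.37.
Ẇ_min = Q̇/COP_Carnot = 8.970/13.37 = 0.6709 kW.

0.671 kW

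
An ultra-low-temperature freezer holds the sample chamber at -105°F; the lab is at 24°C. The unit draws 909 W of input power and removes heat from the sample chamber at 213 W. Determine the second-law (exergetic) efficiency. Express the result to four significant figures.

0.1191

COP_actual = Q̇_C/Ẇ = 213.0/909.0 = 0.2343.
In absolute terms T_C = 197.04 K and T_H = 297.15 K, so ΔT = 100.1 K.
COP_Carnot = T_C/ΔT = 197.04/100.1 = 1.968.
η_II = COP_actual/COP_Carnot = 0.2343/1.968 = 0.1191.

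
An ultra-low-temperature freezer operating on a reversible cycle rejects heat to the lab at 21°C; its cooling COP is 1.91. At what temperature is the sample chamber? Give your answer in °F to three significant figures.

For a Carnot refrigerator COP_R = T_C/(T_H − T_C), so T_C = COP·T_H/(1 + COP).
With T_H = 294.15 K, T_C = 1.91 × 294.15/2.910 = 193.07 K.
Converting, 193.07 K = -112.15°F.

-112 °F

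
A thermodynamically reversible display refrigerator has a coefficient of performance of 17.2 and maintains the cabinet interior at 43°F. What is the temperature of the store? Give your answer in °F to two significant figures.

72 °F

COP_R = T_C/(T_H − T_C) gives T_H − T_C = T_C/COP.
With T_C = 279.26 K, T_H = 279.26 × (1 + 1/17.2) = 295.50 K.
Converting, 295.50 K = 72.23°F.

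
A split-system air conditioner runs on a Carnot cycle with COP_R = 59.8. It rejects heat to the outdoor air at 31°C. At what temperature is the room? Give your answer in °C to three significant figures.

For a Carnot refrigerator COP_R = T_C/(T_H − T_C), so T_C = COP·T_H/(1 + COP).
With T_H = 304.15 K, T_C = 59.8 × 304.15/60.80 = 299.15 K.
Converting, 299.15 K = 26.00°C.

26.0 °C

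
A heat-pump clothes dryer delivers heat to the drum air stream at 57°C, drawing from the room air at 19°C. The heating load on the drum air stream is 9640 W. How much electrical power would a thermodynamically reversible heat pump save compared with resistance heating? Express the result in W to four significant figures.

8530 W

In absolute terms T_C = 292.15 K and T_H = 330.15 K, so ΔT = 38.00 K.
COP_Carnot = T_H/ΔT = 330.15/38.00 = 8.688.
Resistance heating needs Ẇ_res = Q̇_H = 9640 W; the reversible heat pump needs only Ẇ_hp = Q̇_H/COP = 1110 W.
Saving = 9640 − 1110 = 8530 W.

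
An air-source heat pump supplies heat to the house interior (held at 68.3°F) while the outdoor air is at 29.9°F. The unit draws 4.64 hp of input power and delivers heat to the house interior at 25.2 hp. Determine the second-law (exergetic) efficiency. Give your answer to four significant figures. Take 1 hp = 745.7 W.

0.3950

COP_actual = Q̇_H/Ẇ = 25.20/4.640 = 5.431.
In absolute terms T_C = 271.98 K and T_H = 293.32 K, so ΔT = 21.33 K.
COP_Carnot = T_H/ΔT = 293.32/21.33 = 13.75.
η_II = COP_actual/COP_Carnot = 5.431/13.75 = 0.3950.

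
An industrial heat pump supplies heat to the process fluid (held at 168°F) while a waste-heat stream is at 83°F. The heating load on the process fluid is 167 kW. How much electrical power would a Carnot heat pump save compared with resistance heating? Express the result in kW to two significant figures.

In absolute terms T_C = 301.48 K and T_H = 348.71 K, so ΔT = 47.22 K.
COP_Carnot = T_H/ΔT = 348.71/47.22 = 7.384.
Resistance heating needs Ẇ_res = Q̇_H = 167.0 kW; the reversible heat pump needs only Ẇ_hp = Q̇_H/COP = 22.62 kW.
Saving = 167.0 − 22.62 = 144.4 kW.

140 kW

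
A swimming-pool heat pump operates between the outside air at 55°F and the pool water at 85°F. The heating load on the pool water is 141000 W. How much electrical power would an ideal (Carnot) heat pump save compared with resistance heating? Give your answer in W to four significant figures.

133200 W

In absolute terms T_C = 285.93 K and T_H = 302.59 K, so ΔT = 16.67 K.
COP_Carnot = T_H/ΔT = 302.59/16.67 = 18.16.
Resistance heating needs Ẇ_res = Q̇_H = 141000 W; the reversible heat pump needs only Ẇ_hp = Q̇_H/COP = 7766 W.
Saving = 141000 − 7766 = 133200 W.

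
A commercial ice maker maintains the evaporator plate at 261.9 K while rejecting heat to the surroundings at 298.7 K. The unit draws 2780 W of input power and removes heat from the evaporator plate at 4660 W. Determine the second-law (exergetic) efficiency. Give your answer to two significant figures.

COP_actual = Q̇_C/Ẇ = 4660/2780 = 1.676.
The reservoir spacing is ΔT = 298.7 − 261.9 = 36.80 K.
COP_Carnot = T_C/ΔT = 261.90/36.80 = 7.117.
η_II = COP_actual/COP_Carnot = 1.676/7.117 = 0.2355.

0.24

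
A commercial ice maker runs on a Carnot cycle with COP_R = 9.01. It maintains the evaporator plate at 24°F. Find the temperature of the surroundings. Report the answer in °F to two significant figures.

78 °F

COP_R = T_C/(T_H − T_C) gives T_H − T_C = T_C/COP.
With T_C = 268.71 K, T_H = 268.71 × (1 + 1/9.01) = 298.53 K.
Converting, 298.53 K = 77.68°F.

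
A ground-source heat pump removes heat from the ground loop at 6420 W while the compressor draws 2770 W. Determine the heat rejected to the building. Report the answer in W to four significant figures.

For a cyclic device the first law requires Q̇_H = Q̇_C + Ẇ.
Q̇_H = Q̇_C + Ẇ = 9190 W.

9190 W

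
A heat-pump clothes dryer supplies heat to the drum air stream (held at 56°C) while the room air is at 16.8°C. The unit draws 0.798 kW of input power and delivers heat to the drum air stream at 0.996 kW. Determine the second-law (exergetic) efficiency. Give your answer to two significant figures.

COP_actual = Q̇_H/Ẇ = 0.9960/0.7980 = 1.248.
In absolute terms T_C = 289.95 K and T_H = 329.15 K, so ΔT = 39.20 K.
COP_Carnot = T_H/ΔT = 329.15/39.20 = 8.397.
η_II = COP_actual/COP_Carnot = 1.248/8.397 = 0.1486.

0.15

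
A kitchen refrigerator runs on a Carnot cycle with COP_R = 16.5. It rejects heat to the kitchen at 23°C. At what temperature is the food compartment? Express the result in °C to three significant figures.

For a Carnot refrigerator COP_R = T_C/(T_H − T_C), so T_C = COP·T_H/(1 + COP).
With T_H = 296.15 K, T_C = 16.5 × 296.15/17.50 = 279.23 K.
Converting, 279.23 K = 6.08°C.

6.08 °C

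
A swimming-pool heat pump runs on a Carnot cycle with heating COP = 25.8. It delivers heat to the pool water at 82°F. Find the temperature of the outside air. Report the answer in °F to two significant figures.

61 °F

COP_HP = T_H/(T_H − T_C) gives T_H − T_C = T_H/COP.
With T_H = 300.93 K, T_C = 300.93 × (1 − 1/25.8) = 289.26 K.
Converting, 289.26 K = 61.01°F.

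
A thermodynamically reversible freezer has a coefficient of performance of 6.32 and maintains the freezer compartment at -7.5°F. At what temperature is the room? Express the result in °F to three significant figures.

COP_R = T_C/(T_H − T_C) gives T_H − T_C = T_C/COP.
With T_C = 251.21 K, T_H = 251.21 × (1 + 1/6.32) = 290.95 K.
Converting, 290.95 K = 64.05°F.

64.0 °F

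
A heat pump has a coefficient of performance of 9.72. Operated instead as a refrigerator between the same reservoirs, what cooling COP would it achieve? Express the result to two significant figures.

8.7

Since Q_H = Q_C + W for any cycle, COP_R = Q_C/W = Q_H/W − 1.
COP_R = 9.72 − 1 = 8.72.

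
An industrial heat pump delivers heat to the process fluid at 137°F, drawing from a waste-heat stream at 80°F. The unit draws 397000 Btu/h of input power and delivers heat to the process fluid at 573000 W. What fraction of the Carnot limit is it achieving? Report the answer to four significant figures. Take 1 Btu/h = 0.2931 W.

Converting, Q̇_H = 573000 W = 1955000 Btu/h, so COP_actual = Q̇_H/Ẇ = 1955000/397000 = 4.924.
In absolute terms T_C = 299.82 K and T_H = 331.48 K, so ΔT = 31.67 K.
COP_Carnot = T_H/ΔT = 331.48/31.67 = 10.47.
η_II = COP_actual/COP_Carnot = 4.924/10.47 = 0.4704.

0.4704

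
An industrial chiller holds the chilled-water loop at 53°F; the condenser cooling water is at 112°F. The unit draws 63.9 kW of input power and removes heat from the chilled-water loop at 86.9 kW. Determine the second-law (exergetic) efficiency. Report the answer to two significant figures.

0.16

COP_actual = Q̇_C/Ẇ = 86.90/63.90 = 1.360.
In absolute terms T_C = 284.82 K and T_H = 317.59 K, so ΔT = 32.78 K.
COP_Carnot = T_C/ΔT = 284.82/32.78 = 8.689.
η_II = COP_actual/COP_Carnot = 1.360/8.689 = 0.1565.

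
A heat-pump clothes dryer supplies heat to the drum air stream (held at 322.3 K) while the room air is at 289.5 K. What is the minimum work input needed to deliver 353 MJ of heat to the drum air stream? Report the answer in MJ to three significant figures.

The reservoir spacing is ΔT = 322.3 − 289.5 = 32.80 K.
The reversible limit is COP_HP = T_H/ΔT = 9.826, so W_min = Q_H/COP = Q_H·ΔT/T_H.
W_min = 353.0 × 32.80/322.30 = 35.92 MJ.

35.9 MJ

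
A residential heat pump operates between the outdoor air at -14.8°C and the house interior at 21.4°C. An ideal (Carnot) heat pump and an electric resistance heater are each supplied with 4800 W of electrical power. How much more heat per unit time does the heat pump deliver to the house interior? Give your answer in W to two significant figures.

In absolute terms T_C = 258.35 K and T_H = 294.55 K, so ΔT = 36.20 K.
COP_Carnot = T_H/ΔT = 294.55/36.20 = 8.137.
The heat pump delivers Q̇_H = COP × Ẇ = 39060 W; the resistance heater delivers Ẇ = 4800 W.
Extra = (COP − 1)·Ẇ = 34260 W.

34000 W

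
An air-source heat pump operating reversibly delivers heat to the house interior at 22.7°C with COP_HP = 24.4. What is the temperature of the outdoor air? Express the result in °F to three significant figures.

51.0 °F

COP_HP = T_H/(T_H − T_C) gives T_H − T_C = T_H/COP.
With T_H = 295.85 K, T_C = 295.85 × (1 − 1/24.4) = 283.72 K.
Converting, 283.72 K = 51.03°F.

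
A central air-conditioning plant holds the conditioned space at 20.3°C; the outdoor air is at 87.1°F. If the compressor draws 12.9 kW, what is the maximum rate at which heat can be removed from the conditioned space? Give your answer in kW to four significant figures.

In absolute terms T_C = 293.45 K and T_H = 303.76 K, so ΔT = 10.31 K.
COP_Carnot = T_C/ΔT = 293.45/10.31 = 28.46.
Q̇_max = COP_Carnot × Ẇ = 28.46 × 12.90 kW = 367.1 kW.

367.1 kW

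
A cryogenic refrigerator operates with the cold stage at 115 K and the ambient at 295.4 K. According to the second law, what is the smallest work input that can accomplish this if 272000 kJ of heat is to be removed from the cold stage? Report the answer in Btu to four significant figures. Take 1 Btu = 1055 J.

The reservoir spacing is ΔT = 295.4 − 115 = 180.4 K.
The reversible limit is COP_R = T_C/ΔT = 0.6375, so W_min = Q_C/COP = Q_C·ΔT/T_C.
W_min = 272000 × 180.4/115.00 = 426700 kJ = 404400 Btu.

404400 Btu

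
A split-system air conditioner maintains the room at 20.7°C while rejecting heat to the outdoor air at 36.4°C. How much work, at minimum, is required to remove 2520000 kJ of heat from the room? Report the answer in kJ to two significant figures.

In absolute terms T_C = 293.85 K and T_H = 309.55 K, so ΔT = 15.70 K.
The reversible limit is COP_R = T_C/ΔT = 18.72, so W_min = Q_C/COP = Q_C·ΔT/T_C.
W_min = 2520000 × 15.70/293.85 = 134600 kJ.

130000 kJ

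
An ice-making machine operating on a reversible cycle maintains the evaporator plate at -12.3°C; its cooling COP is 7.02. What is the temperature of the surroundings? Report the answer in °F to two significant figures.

COP_R = T_C/(T_H − T_C) gives T_H − T_C = T_C/COP.
With T_C = 260.85 K, T_H = 260.85 × (1 + 1/7.02) = 298.01 K.
Converting, 298.01 K = 76.74°F.

77 °F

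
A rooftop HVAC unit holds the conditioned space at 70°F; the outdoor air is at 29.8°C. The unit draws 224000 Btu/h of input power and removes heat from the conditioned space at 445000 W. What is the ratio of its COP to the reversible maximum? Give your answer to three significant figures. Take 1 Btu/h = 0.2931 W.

0.200

Converting, Q̇_C = 445000 W = 1518000 Btu/h, so COP_actual = Q̇_C/Ẇ = 1518000/224000 = 6.778.
In absolute terms T_C = 294.26 K and T_H = 302.95 K, so ΔT = 8.689 K.
COP_Carnot = T_C/ΔT = 294.26/8.689 = 33.87.
η_II = COP_actual/COP_Carnot = 6.778/33.87 = 0.2001.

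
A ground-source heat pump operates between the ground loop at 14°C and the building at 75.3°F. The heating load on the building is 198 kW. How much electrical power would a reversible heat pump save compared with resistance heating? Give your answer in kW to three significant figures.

In absolute terms T_C = 287.15 K and T_H = 297.21 K, so ΔT = 10.06 K.
COP_Carnot = T_H/ΔT = 297.21/10.06 = 29.56.
Resistance heating needs Ẇ_res = Q̇_H = 198.0 kW; the reversible heat pump needs only Ẇ_hp = Q̇_H/COP = 6.699 kW.
Saving = 198.0 − 6.699 = 191.3 kW.

191 kW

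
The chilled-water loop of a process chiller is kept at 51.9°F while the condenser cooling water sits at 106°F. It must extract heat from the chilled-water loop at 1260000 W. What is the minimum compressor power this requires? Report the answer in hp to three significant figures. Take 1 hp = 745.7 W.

179 hp

In absolute terms T_C = 284.21 K and T_H = 314.26 K, so ΔT = 30.06 K.
COP_Carnot = T_C/ΔT = 284.21/30.06 = 9.456.
Ẇ_min = Q̇/COP_Carnot = 1260000/9.456 = 133200 W = 178.7 hp.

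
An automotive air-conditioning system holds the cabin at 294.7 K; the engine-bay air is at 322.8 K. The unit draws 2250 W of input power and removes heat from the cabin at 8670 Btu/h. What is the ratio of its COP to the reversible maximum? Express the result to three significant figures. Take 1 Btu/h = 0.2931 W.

Converting, Q̇_C = 8670 Btu/h = 2541 W, so COP_actual = Q̇_C/Ẇ = 2541/2250 = 1.129.
The reservoir spacing is ΔT = 322.8 − 294.7 = 28.10 K.
COP_Carnot = T_C/ΔT = 294.70/28.10 = 10.49.
η_II = COP_actual/COP_Carnot = 1.129/10.49 = 0.1077.

0.108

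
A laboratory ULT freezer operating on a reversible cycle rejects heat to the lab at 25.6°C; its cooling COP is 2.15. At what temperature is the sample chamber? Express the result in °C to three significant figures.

For a Carnot refrigerator COP_R = T_C/(T_H − T_C), so T_C = COP·T_H/(1 + COP).
With T_H = 298.75 K, T_C = 2.15 × 298.75/3.150 = 203.91 K.
Converting, 203.91 K = -69.24°C.

-69.2 °C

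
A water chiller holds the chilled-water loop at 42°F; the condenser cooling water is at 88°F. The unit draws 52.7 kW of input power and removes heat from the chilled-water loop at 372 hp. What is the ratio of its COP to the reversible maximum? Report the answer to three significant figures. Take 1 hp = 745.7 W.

Converting, Q̇_C = 372.0 hp = 277.4 kW, so COP_actual = Q̇_C/Ẇ = 277.4/52.70 = 5.264.
In absolute terms T_C = 278.71 K and T_H = 304.26 K, so ΔT = 25.56 K.
COP_Carnot = T_C/ΔT = 278.71/25.56 = 10.91.
η_II = COP_actual/COP_Carnot = 5.264/10.91 = 0.4827.

0.483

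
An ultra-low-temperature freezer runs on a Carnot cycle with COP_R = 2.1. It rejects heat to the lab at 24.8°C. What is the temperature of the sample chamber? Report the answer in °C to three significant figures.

-71.3 °C

For a Carnot refrigerator COP_R = T_C/(T_H − T_C), so T_C = COP·T_H/(1 + COP).
With T_H = 297.95 K, T_C = 2.1 × 297.95/3.100 = 201.84 K.
Converting, 201.84 K = -71.31°C.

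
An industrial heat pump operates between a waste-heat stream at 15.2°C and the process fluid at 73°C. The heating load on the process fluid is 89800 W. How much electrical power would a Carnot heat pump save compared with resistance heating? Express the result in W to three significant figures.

74800 W

In absolute terms T_C = 288.35 K and T_H = 346.15 K, so ΔT = 57.80 K.
COP_Carnot = T_H/ΔT = 346.15/57.80 = 5.989.
Resistance heating needs Ẇ_res = Q̇_H = 89800 W; the reversible heat pump needs only Ẇ_hp = Q̇_H/COP = 14990 W.
Saving = 89800 − 14990 = 74810 W.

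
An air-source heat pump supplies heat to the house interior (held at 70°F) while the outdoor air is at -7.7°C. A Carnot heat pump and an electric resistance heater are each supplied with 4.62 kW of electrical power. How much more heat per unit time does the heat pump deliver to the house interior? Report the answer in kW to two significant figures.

43 kW

In absolute terms T_C = 265.45 K and T_H = 294.26 K, so ΔT = 28.81 K.
COP_Carnot = T_H/ΔT = 294.26/28.81 = 10.21.
The heat pump delivers Q̇_H = COP × Ẇ = 47.19 kW; the resistance heater delivers Ẇ = 4.620 kW.
Extra = (COP − 1)·Ẇ = 42.57 kW.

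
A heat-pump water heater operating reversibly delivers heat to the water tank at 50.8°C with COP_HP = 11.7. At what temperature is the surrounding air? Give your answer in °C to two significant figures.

23 °C

COP_HP = T_H/(T_H − T_C) gives T_H − T_C = T_H/COP.
With T_H = 323.95 K, T_C = 323.95 × (1 − 1/11.7) = 296.26 K.
Converting, 296.26 K = 23.11°C.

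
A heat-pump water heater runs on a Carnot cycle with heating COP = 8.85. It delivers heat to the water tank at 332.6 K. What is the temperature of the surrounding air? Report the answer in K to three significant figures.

COP_HP = T_H/(T_H − T_C) gives T_H − T_C = T_H/COP.
With T_H = 332.60 K, T_C = 332.60 × (1 − 1/8.85) = 295.02 K.

295 K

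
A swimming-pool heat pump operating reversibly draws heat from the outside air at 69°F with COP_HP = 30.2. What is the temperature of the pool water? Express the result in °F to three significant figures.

87.1 °F

COP_HP = T_H/(T_H − T_C) rearranges to T_H = COP·T_C/(COP − 1).
With T_C = 293.71 K, T_H = 30.2 × 293.71/29.20 = 303.76 K.
Converting, 303.76 K = 87.11°F.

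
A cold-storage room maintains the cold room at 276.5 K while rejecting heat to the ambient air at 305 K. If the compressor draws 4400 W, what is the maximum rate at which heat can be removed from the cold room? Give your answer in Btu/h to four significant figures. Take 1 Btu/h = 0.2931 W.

145600 Btu/h

The reservoir spacing is ΔT = 305 − 276.5 = 28.50 K.
COP_Carnot = T_C/ΔT = 276.50/28.50 = 9.702.
Q̇_max = COP_Carnot × Ẇ = 9.702 × 4400 W = 42690 W = 145600 Btu/h.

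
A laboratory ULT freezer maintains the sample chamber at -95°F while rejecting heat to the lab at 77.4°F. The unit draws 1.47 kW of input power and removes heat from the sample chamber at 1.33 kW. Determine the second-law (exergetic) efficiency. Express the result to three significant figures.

COP_actual = Q̇_C/Ẇ = 1.330/1.470 = 0.9048.
In absolute terms T_C = 202.59 K and T_H = 298.37 K, so ΔT = 95.78 K.
COP_Carnot = T_C/ΔT = 202.59/95.78 = 2.115.
η_II = COP_actual/COP_Carnot = 0.9048/2.115 = 0.4277.

0.428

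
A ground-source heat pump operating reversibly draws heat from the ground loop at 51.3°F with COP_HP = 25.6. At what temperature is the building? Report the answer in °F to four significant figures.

72.07 °F

COP_HP = T_H/(T_H − T_C) rearranges to T_H = COP·T_C/(COP − 1).
With T_C = 283.87 K, T_H = 25.6 × 283.87/24.60 = 295.41 K.
Converting, 295.41 K = 72.07°F.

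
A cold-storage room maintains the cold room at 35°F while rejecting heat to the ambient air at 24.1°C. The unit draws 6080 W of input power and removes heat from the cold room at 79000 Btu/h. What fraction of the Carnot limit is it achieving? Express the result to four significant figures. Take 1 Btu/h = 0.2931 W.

0.3109

Converting, Q̇_C = 79000 Btu/h = 23150 W, so COP_actual = Q̇_C/Ẇ = 23150/6080 = 3.808.
In absolute terms T_C = 274.82 K and T_H = 297.25 K, so ΔT = 22.43 K.
COP_Carnot = T_C/ΔT = 274.82/22.43 = 12.25.
η_II = COP_actual/COP_Carnot = 3.808/12.25 = 0.3109.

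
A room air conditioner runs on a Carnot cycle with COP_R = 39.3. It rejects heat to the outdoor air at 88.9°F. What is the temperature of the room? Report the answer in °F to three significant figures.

75.3 °F

For a Carnot refrigerator COP_R = T_C/(T_H − T_C), so T_C = COP·T_H/(1 + COP).
With T_H = 304.76 K, T_C = 39.3 × 304.76/40.30 = 297.20 K.
Converting, 297.20 K = 75.29°F.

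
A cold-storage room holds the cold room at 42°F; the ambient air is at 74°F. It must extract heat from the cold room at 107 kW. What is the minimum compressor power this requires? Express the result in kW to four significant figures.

6.825 kW

In absolute terms T_C = 278.71 K and T_H = 296.48 K, so ΔT = 17.78 K.
COP_Carnot = T_C/ΔT = 278.71/17.78 = 15.68.
Ẇ_min = Q̇/COP_Carnot = 107.0/15.68 = 6.825 kW.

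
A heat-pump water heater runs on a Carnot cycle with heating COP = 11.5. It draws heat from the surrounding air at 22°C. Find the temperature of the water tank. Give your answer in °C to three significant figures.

50.1 °C

COP_HP = T_H/(T_H − T_C) rearranges to T_H = COP·T_C/(COP − 1).
With T_C = 295.15 K, T_H = 11.5 × 295.15/10.50 = 323.26 K.
Converting, 323.26 K = 50.11°C.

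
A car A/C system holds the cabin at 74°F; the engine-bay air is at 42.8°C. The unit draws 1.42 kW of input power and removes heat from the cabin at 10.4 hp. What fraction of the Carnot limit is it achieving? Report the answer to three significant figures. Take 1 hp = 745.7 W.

0.359

Converting, Q̇_C = 10.40 hp = 7.755 kW, so COP_actual = Q̇_C/Ẇ = 7.755/1.420 = 5.461.
In absolute terms T_C = 296.48 K and T_H = 315.95 K, so ΔT = 19.47 K.
COP_Carnot = T_C/ΔT = 296.48/19.47 = 15.23.
η_II = COP_actual/COP_Carnot = 5.461/15.23 = 0.3586.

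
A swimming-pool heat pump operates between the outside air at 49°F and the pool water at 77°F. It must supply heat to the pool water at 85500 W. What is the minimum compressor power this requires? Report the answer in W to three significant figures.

In absolute terms T_C = 282.59 K and T_H = 298.15 K, so ΔT = 15.56 K.
COP_Carnot = T_H/ΔT = 298.15/15.56 = 19.17.
Ẇ_min = Q̇/COP_Carnot = 85500/19.17 = 4461 W.

4460 W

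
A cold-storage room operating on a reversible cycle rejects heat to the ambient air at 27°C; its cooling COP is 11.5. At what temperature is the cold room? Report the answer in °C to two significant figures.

3.0 °C

For a Carnot refrigerator COP_R = T_C/(T_H − T_C), so T_C = COP·T_H/(1 + COP).
With T_H = 300.15 K, T_C = 11.5 × 300.15/12.50 = 276.14 K.
Converting, 276.14 K = 2.99°C.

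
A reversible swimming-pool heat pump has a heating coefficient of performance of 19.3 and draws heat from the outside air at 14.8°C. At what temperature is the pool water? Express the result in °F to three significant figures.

COP_HP = T_H/(T_H − T_C) rearranges to T_H = COP·T_C/(COP − 1).
With T_C = 287.95 K, T_H = 19.3 × 287.95/18.30 = 303.68 K.
Converting, 303.68 K = 86.96°F.

87.0 °F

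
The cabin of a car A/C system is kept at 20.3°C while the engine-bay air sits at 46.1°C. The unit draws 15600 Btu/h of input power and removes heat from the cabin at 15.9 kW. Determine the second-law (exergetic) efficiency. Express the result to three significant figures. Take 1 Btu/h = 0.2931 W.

Converting, Q̇_C = 15.90 kW = 54250 Btu/h, so COP_actual = Q̇_C/Ẇ = 54250/15600 = 3.477.
In absolute terms T_C = 293.45 K and T_H = 319.25 K, so ΔT = 25.80 K.
COP_Carnot = T_C/ΔT = 293.45/25.80 = 11.37.
η_II = COP_actual/COP_Carnot = 3.477/11.37 = 0.3057.

0.306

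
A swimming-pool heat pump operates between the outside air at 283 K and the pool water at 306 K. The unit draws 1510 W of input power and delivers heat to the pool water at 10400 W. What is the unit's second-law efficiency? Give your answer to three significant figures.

COP_actual = Q̇_H/Ẇ = 10400/1510 = 6.887.
The reservoir spacing is ΔT = 306 − 283 = 23.00 K.
COP_Carnot = T_H/ΔT = 306.00/23.00 = 13.30.
η_II = COP_actual/COP_Carnot = 6.887/13.30 = 0.5177.

0.518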